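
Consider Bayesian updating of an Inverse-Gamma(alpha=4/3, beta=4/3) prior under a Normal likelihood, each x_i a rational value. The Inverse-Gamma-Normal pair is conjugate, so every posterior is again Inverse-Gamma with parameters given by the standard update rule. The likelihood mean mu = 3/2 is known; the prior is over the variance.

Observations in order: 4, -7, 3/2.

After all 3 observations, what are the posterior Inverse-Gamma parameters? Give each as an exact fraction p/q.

obs 1: x=4 → posterior Inverse-Gamma(11/6, 107/24)
obs 2: x=-7 → posterior Inverse-Gamma(7/3, 487/12)
obs 3: x=3/2 → posterior Inverse-Gamma(17/6, 487/12)

alpha=17/6, beta=487/12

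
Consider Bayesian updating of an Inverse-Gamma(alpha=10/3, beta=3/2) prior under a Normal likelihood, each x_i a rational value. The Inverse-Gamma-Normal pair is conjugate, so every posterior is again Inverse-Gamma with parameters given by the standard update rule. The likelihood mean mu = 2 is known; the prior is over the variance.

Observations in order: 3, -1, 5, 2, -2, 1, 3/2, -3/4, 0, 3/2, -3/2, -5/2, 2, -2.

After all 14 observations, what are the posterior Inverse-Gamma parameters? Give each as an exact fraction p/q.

alpha=31/3, beta=1593/32

obs 1: x=3 → posterior Inverse-Gamma(23/6, 2)
obs 2: x=-1 → posterior Inverse-Gamma(13/3, 13/2)
obs 3: x=5 → posterior Inverse-Gamma(29/6, 11)
obs 4: x=2 → posterior Inverse-Gamma(16/3, 11)
obs 5: x=-2 → posterior Inverse-Gamma(35/6, 19)
obs 6: x=1 → posterior Inverse-Gamma(19/3, 39/2)
obs 7: x=3/2 → posterior Inverse-Gamma(41/6, 157/8)
obs 8: x=-3/4 → posterior Inverse-Gamma(22/3, 749/32)
obs 9: x=0 → posterior Inverse-Gamma(47/6, 813/32)
obs 10: x=3/2 → posterior Inverse-Gamma(25/3, 817/32)
obs 11: x=-3/2 → posterior Inverse-Gamma(53/6, 1013/32)
obs 12: x=-5/2 → posterior Inverse-Gamma(28/3, 1337/32)
obs 13: x=2 → posterior Inverse-Gamma(59/6, 1337/32)
obs 14: x=-2 → posterior Inverse-Gamma(31/3, 1593/32)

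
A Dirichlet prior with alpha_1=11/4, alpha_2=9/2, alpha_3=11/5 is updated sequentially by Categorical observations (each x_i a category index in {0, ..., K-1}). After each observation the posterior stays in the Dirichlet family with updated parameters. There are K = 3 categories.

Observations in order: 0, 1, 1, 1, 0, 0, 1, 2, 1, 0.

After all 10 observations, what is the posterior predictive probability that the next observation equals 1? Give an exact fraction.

obs 1: x=0 → posterior Dirichlet(15/4, 9/2, 11/5)
obs 2: x=1 → posterior Dirichlet(15/4, 11/2, 11/5)
obs 3: x=1 → posterior Dirichlet(15/4, 13/2, 11/5)
obs 4: x=1 → posterior Dirichlet(15/4, 15/2, 11/5)
obs 5: x=0 → posterior Dirichlet(19/4, 15/2, 11/5)
obs 6: x=0 → posterior Dirichlet(23/4, 15/2, 11/5)
obs 7: x=1 → posterior Dirichlet(23/4, 17/2, 11/5)
obs 8: x=2 → posterior Dirichlet(23/4, 17/2, 16/5)
obs 9: x=1 → posterior Dirichlet(23/4, 19/2, 16/5)
obs 10: x=0 → posterior Dirichlet(27/4, 19/2, 16/5)

190/389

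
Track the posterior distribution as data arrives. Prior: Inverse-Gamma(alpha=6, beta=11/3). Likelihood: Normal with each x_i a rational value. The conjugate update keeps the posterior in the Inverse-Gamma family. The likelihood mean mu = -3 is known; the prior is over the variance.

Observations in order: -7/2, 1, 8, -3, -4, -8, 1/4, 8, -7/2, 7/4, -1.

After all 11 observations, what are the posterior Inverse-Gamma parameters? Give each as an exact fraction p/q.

alpha=23/2, beta=7895/48

obs 1: x=-7/2 → posterior Inverse-Gamma(13/2, 91/24)
obs 2: x=1 → posterior Inverse-Gamma(7, 283/24)
obs 3: x=8 → posterior Inverse-Gamma(15/2, 1735/24)
obs 4: x=-3 → posterior Inverse-Gamma(8, 1735/24)
obs 5: x=-4 → posterior Inverse-Gamma(17/2, 1747/24)
obs 6: x=-8 → posterior Inverse-Gamma(9, 2047/24)
obs 7: x=1/4 → posterior Inverse-Gamma(19/2, 8695/96)
obs 8: x=8 → posterior Inverse-Gamma(10, 14503/96)
obs 9: x=-7/2 → posterior Inverse-Gamma(21/2, 14515/96)
obs 10: x=7/4 → posterior Inverse-Gamma(11, 7799/48)
obs 11: x=-1 → posterior Inverse-Gamma(23/2, 7895/48)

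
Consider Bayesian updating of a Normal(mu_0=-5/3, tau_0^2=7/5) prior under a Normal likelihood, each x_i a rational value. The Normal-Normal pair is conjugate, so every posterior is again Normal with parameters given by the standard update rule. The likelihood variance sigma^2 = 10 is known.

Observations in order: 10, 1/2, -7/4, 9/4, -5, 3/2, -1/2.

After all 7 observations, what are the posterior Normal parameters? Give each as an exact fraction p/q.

obs 1: x=10 → posterior Normal(-40/171, 70/57)
obs 2: x=1/2 → posterior Normal(-59/384, 35/32)
obs 3: x=-7/4 → posterior Normal(-265/852, 70/71)
obs 4: x=9/4 → posterior Normal(-19/234, 35/39)
obs 5: x=-5 → posterior Normal(-124/255, 14/17)
obs 6: x=3/2 → posterior Normal(-185/552, 35/46)
obs 7: x=-1/2 → posterior Normal(-103/297, 70/99)

mu_0=-103/297, tau_0^2=70/99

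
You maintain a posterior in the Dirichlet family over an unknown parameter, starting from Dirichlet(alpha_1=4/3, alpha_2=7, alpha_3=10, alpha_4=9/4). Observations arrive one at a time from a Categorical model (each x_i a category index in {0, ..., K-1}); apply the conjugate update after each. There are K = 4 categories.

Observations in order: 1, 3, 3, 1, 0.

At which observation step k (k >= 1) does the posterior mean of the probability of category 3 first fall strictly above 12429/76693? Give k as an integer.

k = 3

obs 1: x=1 → posterior Dirichlet(4/3, 8, 10, 9/4)
obs 2: x=3 → posterior Dirichlet(4/3, 8, 10, 13/4)
obs 3: x=3 → posterior Dirichlet(4/3, 8, 10, 17/4)
obs 4: x=1 → posterior Dirichlet(4/3, 9, 10, 17/4)
obs 5: x=0 → posterior Dirichlet(7/3, 9, 10, 17/4)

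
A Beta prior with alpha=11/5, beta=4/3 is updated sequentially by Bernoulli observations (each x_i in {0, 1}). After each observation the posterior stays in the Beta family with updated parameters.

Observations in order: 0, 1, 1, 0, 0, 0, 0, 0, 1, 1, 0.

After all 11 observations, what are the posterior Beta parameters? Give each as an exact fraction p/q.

alpha=31/5, beta=25/3

obs 1: x=0 → posterior Beta(11/5, 7/3)
obs 2: x=1 → posterior Beta(16/5, 7/3)
obs 3: x=1 → posterior Beta(21/5, 7/3)
obs 4: x=0 → posterior Beta(21/5, 10/3)
obs 5: x=0 → posterior Beta(21/5, 13/3)
obs 6: x=0 → posterior Beta(21/5, 16/3)
obs 7: x=0 → posterior Beta(21/5, 19/3)
obs 8: x=0 → posterior Beta(21/5, 22/3)
obs 9: x=1 → posterior Beta(26/5, 22/3)
obs 10: x=1 → posterior Beta(31/5, 22/3)
obs 11: x=0 → posterior Beta(31/5, 25/3)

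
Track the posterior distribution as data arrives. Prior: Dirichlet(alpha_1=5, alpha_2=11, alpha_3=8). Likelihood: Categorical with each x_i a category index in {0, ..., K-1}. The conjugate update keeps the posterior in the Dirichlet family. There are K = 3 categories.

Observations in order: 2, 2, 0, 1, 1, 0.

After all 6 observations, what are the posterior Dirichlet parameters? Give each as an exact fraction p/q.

obs 1: x=2 → posterior Dirichlet(5, 11, 9)
obs 2: x=2 → posterior Dirichlet(5, 11, 10)
obs 3: x=0 → posterior Dirichlet(6, 11, 10)
obs 4: x=1 → posterior Dirichlet(6, 12, 10)
obs 5: x=1 → posterior Dirichlet(6, 13, 10)
obs 6: x=0 → posterior Dirichlet(7, 13, 10)

alpha_1=7, alpha_2=13, alpha_3=10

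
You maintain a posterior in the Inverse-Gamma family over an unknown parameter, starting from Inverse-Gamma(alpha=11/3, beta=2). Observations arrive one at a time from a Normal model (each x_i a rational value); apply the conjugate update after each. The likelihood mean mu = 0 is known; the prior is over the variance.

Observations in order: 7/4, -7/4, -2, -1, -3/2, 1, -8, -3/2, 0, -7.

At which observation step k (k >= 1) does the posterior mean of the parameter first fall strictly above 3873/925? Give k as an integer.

k = 7

obs 1: x=7/4 → posterior Inverse-Gamma(25/6, 113/32)
obs 2: x=-7/4 → posterior Inverse-Gamma(14/3, 81/16)
obs 3: x=-2 → posterior Inverse-Gamma(31/6, 113/16)
obs 4: x=-1 → posterior Inverse-Gamma(17/3, 121/16)
obs 5: x=-3/2 → posterior Inverse-Gamma(37/6, 139/16)
obs 6: x=1 → posterior Inverse-Gamma(20/3, 147/16)
obs 7: x=-8 → posterior Inverse-Gamma(43/6, 659/16)
obs 8: x=-3/2 → posterior Inverse-Gamma(23/3, 677/16)
obs 9: x=0 → posterior Inverse-Gamma(49/6, 677/16)
obs 10: x=-7 → posterior Inverse-Gamma(26/3, 1069/16)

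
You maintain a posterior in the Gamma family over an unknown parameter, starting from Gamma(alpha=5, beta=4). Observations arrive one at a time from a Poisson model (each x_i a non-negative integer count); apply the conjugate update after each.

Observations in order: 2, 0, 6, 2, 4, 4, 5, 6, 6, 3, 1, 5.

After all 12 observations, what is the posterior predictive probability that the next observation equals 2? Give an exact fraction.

123031194013578942971181472694870261755606166711495076452761600/566102392446495912472763130484190827147641176198176468019613233

obs 1: x=2 → posterior Gamma(7, 5)
obs 2: x=0 → posterior Gamma(7, 6)
obs 3: x=6 → posterior Gamma(13, 7)
obs 4: x=2 → posterior Gamma(15, 8)
obs 5: x=4 → posterior Gamma(19, 9)
obs 6: x=4 → posterior Gamma(23, 10)
obs 7: x=5 → posterior Gamma(28, 11)
obs 8: x=6 → posterior Gamma(34, 12)
obs 9: x=6 → posterior Gamma(40, 13)
obs 10: x=3 → posterior Gamma(43, 14)
obs 11: x=1 → posterior Gamma(44, 15)
obs 12: x=5 → posterior Gamma(49, 16)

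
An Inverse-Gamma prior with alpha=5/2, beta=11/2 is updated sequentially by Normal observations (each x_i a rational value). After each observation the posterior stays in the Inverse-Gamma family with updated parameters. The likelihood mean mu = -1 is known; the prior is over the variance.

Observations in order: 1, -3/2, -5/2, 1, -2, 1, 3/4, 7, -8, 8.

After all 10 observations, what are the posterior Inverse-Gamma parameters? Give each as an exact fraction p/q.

alpha=15/2, beta=3577/32

obs 1: x=1 → posterior Inverse-Gamma(3, 15/2)
obs 2: x=-3/2 → posterior Inverse-Gamma(7/2, 61/8)
obs 3: x=-5/2 → posterior Inverse-Gamma(4, 35/4)
obs 4: x=1 → posterior Inverse-Gamma(9/2, 43/4)
obs 5: x=-2 → posterior Inverse-Gamma(5, 45/4)
obs 6: x=1 → posterior Inverse-Gamma(11/2, 53/4)
obs 7: x=3/4 → posterior Inverse-Gamma(6, 473/32)
obs 8: x=7 → posterior Inverse-Gamma(13/2, 1497/32)
obs 9: x=-8 → posterior Inverse-Gamma(7, 2281/32)
obs 10: x=8 → posterior Inverse-Gamma(15/2, 3577/32)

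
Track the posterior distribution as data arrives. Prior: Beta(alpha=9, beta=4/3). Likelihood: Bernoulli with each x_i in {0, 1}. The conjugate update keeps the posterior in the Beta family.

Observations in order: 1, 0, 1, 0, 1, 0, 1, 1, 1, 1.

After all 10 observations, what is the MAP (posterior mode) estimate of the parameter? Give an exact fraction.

9/11

obs 1: x=1 → posterior Beta(10, 4/3)
obs 2: x=0 → posterior Beta(10, 7/3)
obs 3: x=1 → posterior Beta(11, 7/3)
obs 4: x=0 → posterior Beta(11, 10/3)
obs 5: x=1 → posterior Beta(12, 10/3)
obs 6: x=0 → posterior Beta(12, 13/3)
obs 7: x=1 → posterior Beta(13, 13/3)
obs 8: x=1 → posterior Beta(14, 13/3)
obs 9: x=1 → posterior Beta(15, 13/3)
obs 10: x=1 → posterior Beta(16, 13/3)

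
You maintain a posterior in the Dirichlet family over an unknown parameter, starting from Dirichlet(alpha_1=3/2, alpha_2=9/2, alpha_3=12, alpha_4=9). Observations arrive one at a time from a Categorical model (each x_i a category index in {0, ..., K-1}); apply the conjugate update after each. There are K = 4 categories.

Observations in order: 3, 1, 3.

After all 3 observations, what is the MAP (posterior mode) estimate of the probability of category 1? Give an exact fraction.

9/52

obs 1: x=3 → posterior Dirichlet(3/2, 9/2, 12, 10)
obs 2: x=1 → posterior Dirichlet(3/2, 11/2, 12, 10)
obs 3: x=3 → posterior Dirichlet(3/2, 11/2, 12, 11)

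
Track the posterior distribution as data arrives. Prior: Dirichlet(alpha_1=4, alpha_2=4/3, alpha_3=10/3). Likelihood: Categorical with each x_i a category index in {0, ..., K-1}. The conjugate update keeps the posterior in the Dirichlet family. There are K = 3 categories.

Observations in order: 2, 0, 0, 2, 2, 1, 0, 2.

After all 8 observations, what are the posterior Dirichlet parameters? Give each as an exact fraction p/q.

alpha_1=7, alpha_2=7/3, alpha_3=22/3

obs 1: x=2 → posterior Dirichlet(4, 4/3, 13/3)
obs 2: x=0 → posterior Dirichlet(5, 4/3, 13/3)
obs 3: x=0 → posterior Dirichlet(6, 4/3, 13/3)
obs 4: x=2 → posterior Dirichlet(6, 4/3, 16/3)
obs 5: x=2 → posterior Dirichlet(6, 4/3, 19/3)
obs 6: x=1 → posterior Dirichlet(6, 7/3, 19/3)
obs 7: x=0 → posterior Dirichlet(7, 7/3, 19/3)
obs 8: x=2 → posterior Dirichlet(7, 7/3, 22/3)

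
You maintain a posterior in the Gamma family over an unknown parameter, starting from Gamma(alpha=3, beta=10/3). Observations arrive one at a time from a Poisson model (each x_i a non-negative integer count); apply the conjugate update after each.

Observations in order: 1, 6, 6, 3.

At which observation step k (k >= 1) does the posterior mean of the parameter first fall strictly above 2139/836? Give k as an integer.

obs 1: x=1 → posterior Gamma(4, 13/3)
obs 2: x=6 → posterior Gamma(10, 16/3)
obs 3: x=6 → posterior Gamma(16, 19/3)
obs 4: x=3 → posterior Gamma(19, 22/3)

k = 4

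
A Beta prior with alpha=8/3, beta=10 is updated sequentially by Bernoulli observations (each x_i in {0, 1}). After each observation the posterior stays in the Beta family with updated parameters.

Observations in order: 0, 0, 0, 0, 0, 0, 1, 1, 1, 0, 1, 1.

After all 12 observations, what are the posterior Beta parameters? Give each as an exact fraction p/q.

alpha=23/3, beta=17

obs 1: x=0 → posterior Beta(8/3, 11)
obs 2: x=0 → posterior Beta(8/3, 12)
obs 3: x=0 → posterior Beta(8/3, 13)
obs 4: x=0 → posterior Beta(8/3, 14)
obs 5: x=0 → posterior Beta(8/3, 15)
obs 6: x=0 → posterior Beta(8/3, 16)
obs 7: x=1 → posterior Beta(11/3, 16)
obs 8: x=1 → posterior Beta(14/3, 16)
obs 9: x=1 → posterior Beta(17/3, 16)
obs 10: x=0 → posterior Beta(17/3, 17)
obs 11: x=1 → posterior Beta(20/3, 17)
obs 12: x=1 → posterior Beta(23/3, 17)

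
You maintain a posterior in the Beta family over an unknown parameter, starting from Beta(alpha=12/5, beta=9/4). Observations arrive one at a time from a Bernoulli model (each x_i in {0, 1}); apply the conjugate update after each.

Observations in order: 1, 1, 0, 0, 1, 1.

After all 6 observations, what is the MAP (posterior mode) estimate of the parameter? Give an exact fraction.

obs 1: x=1 → posterior Beta(17/5, 9/4)
obs 2: x=1 → posterior Beta(22/5, 9/4)
obs 3: x=0 → posterior Beta(22/5, 13/4)
obs 4: x=0 → posterior Beta(22/5, 17/4)
obs 5: x=1 → posterior Beta(27/5, 17/4)
obs 6: x=1 → posterior Beta(32/5, 17/4)

108/173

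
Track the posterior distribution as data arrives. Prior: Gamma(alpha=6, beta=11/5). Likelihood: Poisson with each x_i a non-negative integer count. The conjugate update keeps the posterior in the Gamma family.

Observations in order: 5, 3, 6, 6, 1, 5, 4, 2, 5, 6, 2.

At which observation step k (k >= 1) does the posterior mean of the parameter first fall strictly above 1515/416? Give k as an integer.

obs 1: x=5 → posterior Gamma(11, 16/5)
obs 2: x=3 → posterior Gamma(14, 21/5)
obs 3: x=6 → posterior Gamma(20, 26/5)
obs 4: x=6 → posterior Gamma(26, 31/5)
obs 5: x=1 → posterior Gamma(27, 36/5)
obs 6: x=5 → posterior Gamma(32, 41/5)
obs 7: x=4 → posterior Gamma(36, 46/5)
obs 8: x=2 → posterior Gamma(38, 51/5)
obs 9: x=5 → posterior Gamma(43, 56/5)
obs 10: x=6 → posterior Gamma(49, 61/5)
obs 11: x=2 → posterior Gamma(51, 66/5)

k = 3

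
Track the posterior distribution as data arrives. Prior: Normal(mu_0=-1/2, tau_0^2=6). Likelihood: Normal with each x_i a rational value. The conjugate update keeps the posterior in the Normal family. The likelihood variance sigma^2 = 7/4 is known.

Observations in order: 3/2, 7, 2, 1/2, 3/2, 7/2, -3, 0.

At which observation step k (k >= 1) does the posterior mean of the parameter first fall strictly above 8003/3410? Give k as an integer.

obs 1: x=3/2 → posterior Normal(65/62, 42/31)
obs 2: x=7 → posterior Normal(401/110, 42/55)
obs 3: x=2 → posterior Normal(497/158, 42/79)
obs 4: x=1/2 → posterior Normal(521/206, 42/103)
obs 5: x=3/2 → posterior Normal(593/254, 42/127)
obs 6: x=7/2 → posterior Normal(761/302, 42/151)
obs 7: x=-3 → posterior Normal(617/350, 6/25)
obs 8: x=0 → posterior Normal(617/398, 42/199)

k = 2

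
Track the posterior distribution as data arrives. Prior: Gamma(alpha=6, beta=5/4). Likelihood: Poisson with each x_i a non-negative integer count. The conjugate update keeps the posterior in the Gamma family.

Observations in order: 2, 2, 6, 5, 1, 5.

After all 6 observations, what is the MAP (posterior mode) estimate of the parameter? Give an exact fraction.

104/29

obs 1: x=2 → posterior Gamma(8, 9/4)
obs 2: x=2 → posterior Gamma(10, 13/4)
obs 3: x=6 → posterior Gamma(16, 17/4)
obs 4: x=5 → posterior Gamma(21, 21/4)
obs 5: x=1 → posterior Gamma(22, 25/4)
obs 6: x=5 → posterior Gamma(27, 29/4)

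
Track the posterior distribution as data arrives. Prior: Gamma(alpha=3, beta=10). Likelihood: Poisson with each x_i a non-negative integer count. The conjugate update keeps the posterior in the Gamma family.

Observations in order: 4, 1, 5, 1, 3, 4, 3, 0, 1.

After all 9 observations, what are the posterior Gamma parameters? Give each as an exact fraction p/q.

obs 1: x=4 → posterior Gamma(7, 11)
obs 2: x=1 → posterior Gamma(8, 12)
obs 3: x=5 → posterior Gamma(13, 13)
obs 4: x=1 → posterior Gamma(14, 14)
obs 5: x=3 → posterior Gamma(17, 15)
obs 6: x=4 → posterior Gamma(21, 16)
obs 7: x=3 → posterior Gamma(24, 17)
obs 8: x=0 → posterior Gamma(24, 18)
obs 9: x=1 → posterior Gamma(25, 19)

alpha=25, beta=19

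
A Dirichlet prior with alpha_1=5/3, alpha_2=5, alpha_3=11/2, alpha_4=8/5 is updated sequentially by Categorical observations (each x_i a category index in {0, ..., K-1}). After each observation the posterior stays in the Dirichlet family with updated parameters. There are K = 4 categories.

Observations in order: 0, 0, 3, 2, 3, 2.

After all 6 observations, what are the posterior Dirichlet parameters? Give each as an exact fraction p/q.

obs 1: x=0 → posterior Dirichlet(8/3, 5, 11/2, 8/5)
obs 2: x=0 → posterior Dirichlet(11/3, 5, 11/2, 8/5)
obs 3: x=3 → posterior Dirichlet(11/3, 5, 11/2, 13/5)
obs 4: x=2 → posterior Dirichlet(11/3, 5, 13/2, 13/5)
obs 5: x=3 → posterior Dirichlet(11/3, 5, 13/2, 18/5)
obs 6: x=2 → posterior Dirichlet(11/3, 5, 15/2, 18/5)

alpha_1=11/3, alpha_2=5, alpha_3=15/2, alpha_4=18/5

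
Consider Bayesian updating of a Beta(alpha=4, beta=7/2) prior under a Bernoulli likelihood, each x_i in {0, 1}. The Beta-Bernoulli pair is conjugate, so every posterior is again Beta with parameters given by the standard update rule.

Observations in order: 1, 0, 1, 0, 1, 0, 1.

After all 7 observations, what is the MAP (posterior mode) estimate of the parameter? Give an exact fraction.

obs 1: x=1 → posterior Beta(5, 7/2)
obs 2: x=0 → posterior Beta(5, 9/2)
obs 3: x=1 → posterior Beta(6, 9/2)
obs 4: x=0 → posterior Beta(6, 11/2)
obs 5: x=1 → posterior Beta(7, 11/2)
obs 6: x=0 → posterior Beta(7, 13/2)
obs 7: x=1 → posterior Beta(8, 13/2)

14/25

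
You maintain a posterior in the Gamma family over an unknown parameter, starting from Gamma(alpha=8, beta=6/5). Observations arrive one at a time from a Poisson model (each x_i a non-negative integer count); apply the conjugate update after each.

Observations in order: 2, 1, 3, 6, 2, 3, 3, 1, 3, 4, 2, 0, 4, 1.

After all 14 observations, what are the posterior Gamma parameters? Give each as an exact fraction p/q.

obs 1: x=2 → posterior Gamma(10, 11/5)
obs 2: x=1 → posterior Gamma(11, 16/5)
obs 3: x=3 → posterior Gamma(14, 21/5)
obs 4: x=6 → posterior Gamma(20, 26/5)
obs 5: x=2 → posterior Gamma(22, 31/5)
obs 6: x=3 → posterior Gamma(25, 36/5)
obs 7: x=3 → posterior Gamma(28, 41/5)
obs 8: x=1 → posterior Gamma(29, 46/5)
obs 9: x=3 → posterior Gamma(32, 51/5)
obs 10: x=4 → posterior Gamma(36, 56/5)
obs 11: x=2 → posterior Gamma(38, 61/5)
obs 12: x=0 → posterior Gamma(38, 66/5)
obs 13: x=4 → posterior Gamma(42, 71/5)
obs 14: x=1 → posterior Gamma(43, 76/5)

alpha=43, beta=76/5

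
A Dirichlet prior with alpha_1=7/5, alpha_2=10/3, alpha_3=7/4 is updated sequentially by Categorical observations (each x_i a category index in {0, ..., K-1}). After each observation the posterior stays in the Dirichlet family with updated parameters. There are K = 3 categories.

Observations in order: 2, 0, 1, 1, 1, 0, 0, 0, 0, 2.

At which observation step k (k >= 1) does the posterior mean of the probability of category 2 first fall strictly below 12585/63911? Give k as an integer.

obs 1: x=2 → posterior Dirichlet(7/5, 10/3, 11/4)
obs 2: x=0 → posterior Dirichlet(12/5, 10/3, 11/4)
obs 3: x=1 → posterior Dirichlet(12/5, 13/3, 11/4)
obs 4: x=1 → posterior Dirichlet(12/5, 16/3, 11/4)
obs 5: x=1 → posterior Dirichlet(12/5, 19/3, 11/4)
obs 6: x=0 → posterior Dirichlet(17/5, 19/3, 11/4)
obs 7: x=0 → posterior Dirichlet(22/5, 19/3, 11/4)
obs 8: x=0 → posterior Dirichlet(27/5, 19/3, 11/4)
obs 9: x=0 → posterior Dirichlet(32/5, 19/3, 11/4)
obs 10: x=2 → posterior Dirichlet(32/5, 19/3, 15/4)

k = 8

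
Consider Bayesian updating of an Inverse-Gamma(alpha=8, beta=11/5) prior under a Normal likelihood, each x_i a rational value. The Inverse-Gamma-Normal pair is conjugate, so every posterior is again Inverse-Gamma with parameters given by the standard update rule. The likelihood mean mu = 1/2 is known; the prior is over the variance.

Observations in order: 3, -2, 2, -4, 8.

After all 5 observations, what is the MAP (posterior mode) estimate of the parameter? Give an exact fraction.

1913/460

obs 1: x=3 → posterior Inverse-Gamma(17/2, 213/40)
obs 2: x=-2 → posterior Inverse-Gamma(9, 169/20)
obs 3: x=2 → posterior Inverse-Gamma(19/2, 383/40)
obs 4: x=-4 → posterior Inverse-Gamma(10, 197/10)
obs 5: x=8 → posterior Inverse-Gamma(21/2, 1913/40)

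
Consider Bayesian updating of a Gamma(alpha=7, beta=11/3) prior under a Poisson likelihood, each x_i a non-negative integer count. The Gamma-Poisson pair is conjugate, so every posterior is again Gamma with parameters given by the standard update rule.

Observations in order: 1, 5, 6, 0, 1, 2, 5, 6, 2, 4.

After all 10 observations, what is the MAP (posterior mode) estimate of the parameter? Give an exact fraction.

obs 1: x=1 → posterior Gamma(8, 14/3)
obs 2: x=5 → posterior Gamma(13, 17/3)
obs 3: x=6 → posterior Gamma(19, 20/3)
obs 4: x=0 → posterior Gamma(19, 23/3)
obs 5: x=1 → posterior Gamma(20, 26/3)
obs 6: x=2 → posterior Gamma(22, 29/3)
obs 7: x=5 → posterior Gamma(27, 32/3)
obs 8: x=6 → posterior Gamma(33, 35/3)
obs 9: x=2 → posterior Gamma(35, 38/3)
obs 10: x=4 → posterior Gamma(39, 41/3)

114/41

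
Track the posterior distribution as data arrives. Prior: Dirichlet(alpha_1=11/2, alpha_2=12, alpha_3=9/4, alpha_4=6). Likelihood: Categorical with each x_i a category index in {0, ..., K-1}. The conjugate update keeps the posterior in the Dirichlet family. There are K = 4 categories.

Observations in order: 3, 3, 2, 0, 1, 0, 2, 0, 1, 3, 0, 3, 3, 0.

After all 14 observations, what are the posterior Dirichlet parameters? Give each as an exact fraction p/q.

obs 1: x=3 → posterior Dirichlet(11/2, 12, 9/4, 7)
obs 2: x=3 → posterior Dirichlet(11/2, 12, 9/4, 8)
obs 3: x=2 → posterior Dirichlet(11/2, 12, 13/4, 8)
obs 4: x=0 → posterior Dirichlet(13/2, 12, 13/4, 8)
obs 5: x=1 → posterior Dirichlet(13/2, 13, 13/4, 8)
obs 6: x=0 → posterior Dirichlet(15/2, 13, 13/4, 8)
obs 7: x=2 → posterior Dirichlet(15/2, 13, 17/4, 8)
obs 8: x=0 → posterior Dirichlet(17/2, 13, 17/4, 8)
obs 9: x=1 → posterior Dirichlet(17/2, 14, 17/4, 8)
obs 10: x=3 → posterior Dirichlet(17/2, 14, 17/4, 9)
obs 11: x=0 → posterior Dirichlet(19/2, 14, 17/4, 9)
obs 12: x=3 → posterior Dirichlet(19/2, 14, 17/4, 10)
obs 13: x=3 → posterior Dirichlet(19/2, 14, 17/4, 11)
obs 14: x=0 → posterior Dirichlet(21/2, 14, 17/4, 11)

alpha_1=21/2, alpha_2=14, alpha_3=17/4, alpha_4=11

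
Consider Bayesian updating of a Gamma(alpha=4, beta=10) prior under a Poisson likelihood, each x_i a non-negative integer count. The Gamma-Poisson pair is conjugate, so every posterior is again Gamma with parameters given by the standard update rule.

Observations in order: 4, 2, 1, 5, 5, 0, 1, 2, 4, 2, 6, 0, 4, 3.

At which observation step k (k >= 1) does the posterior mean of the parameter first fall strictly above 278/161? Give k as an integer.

obs 1: x=4 → posterior Gamma(8, 11)
obs 2: x=2 → posterior Gamma(10, 12)
obs 3: x=1 → posterior Gamma(11, 13)
obs 4: x=5 → posterior Gamma(16, 14)
obs 5: x=5 → posterior Gamma(21, 15)
obs 6: x=0 → posterior Gamma(21, 16)
obs 7: x=1 → posterior Gamma(22, 17)
obs 8: x=2 → posterior Gamma(24, 18)
obs 9: x=4 → posterior Gamma(28, 19)
obs 10: x=2 → posterior Gamma(30, 20)
obs 11: x=6 → posterior Gamma(36, 21)
obs 12: x=0 → posterior Gamma(36, 22)
obs 13: x=4 → posterior Gamma(40, 23)
obs 14: x=3 → posterior Gamma(43, 24)

k = 13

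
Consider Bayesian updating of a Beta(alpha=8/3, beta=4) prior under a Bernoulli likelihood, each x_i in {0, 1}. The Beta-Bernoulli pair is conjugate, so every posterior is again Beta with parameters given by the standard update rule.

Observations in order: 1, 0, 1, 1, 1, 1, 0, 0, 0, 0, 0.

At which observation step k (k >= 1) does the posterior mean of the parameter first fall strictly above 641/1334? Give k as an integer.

obs 1: x=1 → posterior Beta(11/3, 4)
obs 2: x=0 → posterior Beta(11/3, 5)
obs 3: x=1 → posterior Beta(14/3, 5)
obs 4: x=1 → posterior Beta(17/3, 5)
obs 5: x=1 → posterior Beta(20/3, 5)
obs 6: x=1 → posterior Beta(23/3, 5)
obs 7: x=0 → posterior Beta(23/3, 6)
obs 8: x=0 → posterior Beta(23/3, 7)
obs 9: x=0 → posterior Beta(23/3, 8)
obs 10: x=0 → posterior Beta(23/3, 9)
obs 11: x=0 → posterior Beta(23/3, 10)

k = 3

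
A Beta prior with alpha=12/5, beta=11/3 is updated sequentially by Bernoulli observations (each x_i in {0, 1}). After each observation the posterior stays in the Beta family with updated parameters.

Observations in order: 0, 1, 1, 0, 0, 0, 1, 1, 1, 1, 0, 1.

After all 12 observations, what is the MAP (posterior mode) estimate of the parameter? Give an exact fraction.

126/241

obs 1: x=0 → posterior Beta(12/5, 14/3)
obs 2: x=1 → posterior Beta(17/5, 14/3)
obs 3: x=1 → posterior Beta(22/5, 14/3)
obs 4: x=0 → posterior Beta(22/5, 17/3)
obs 5: x=0 → posterior Beta(22/5, 20/3)
obs 6: x=0 → posterior Beta(22/5, 23/3)
obs 7: x=1 → posterior Beta(27/5, 23/3)
obs 8: x=1 → posterior Beta(32/5, 23/3)
obs 9: x=1 → posterior Beta(37/5, 23/3)
obs 10: x=1 → posterior Beta(42/5, 23/3)
obs 11: x=0 → posterior Beta(42/5, 26/3)
obs 12: x=1 → posterior Beta(47/5, 26/3)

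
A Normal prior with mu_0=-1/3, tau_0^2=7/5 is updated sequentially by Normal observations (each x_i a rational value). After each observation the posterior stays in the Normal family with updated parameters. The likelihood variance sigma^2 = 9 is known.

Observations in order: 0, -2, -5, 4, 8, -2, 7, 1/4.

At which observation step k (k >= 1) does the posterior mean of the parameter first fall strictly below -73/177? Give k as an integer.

obs 1: x=0 → posterior Normal(-15/52, 63/52)
obs 2: x=-2 → posterior Normal(-29/59, 63/59)
obs 3: x=-5 → posterior Normal(-32/33, 21/22)
obs 4: x=4 → posterior Normal(-36/73, 63/73)
obs 5: x=8 → posterior Normal(1/4, 63/80)
obs 6: x=-2 → posterior Normal(2/29, 21/29)
obs 7: x=7 → posterior Normal(55/94, 63/94)
obs 8: x=1/4 → posterior Normal(227/404, 63/101)

k = 2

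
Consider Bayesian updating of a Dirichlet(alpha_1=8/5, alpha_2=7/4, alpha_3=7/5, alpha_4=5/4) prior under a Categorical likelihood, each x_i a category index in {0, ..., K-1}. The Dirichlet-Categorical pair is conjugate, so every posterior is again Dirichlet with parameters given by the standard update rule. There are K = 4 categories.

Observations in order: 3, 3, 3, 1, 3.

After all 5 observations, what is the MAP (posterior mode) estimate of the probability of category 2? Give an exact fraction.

2/35

obs 1: x=3 → posterior Dirichlet(8/5, 7/4, 7/5, 9/4)
obs 2: x=3 → posterior Dirichlet(8/5, 7/4, 7/5, 13/4)
obs 3: x=3 → posterior Dirichlet(8/5, 7/4, 7/5, 17/4)
obs 4: x=1 → posterior Dirichlet(8/5, 11/4, 7/5, 17/4)
obs 5: x=3 → posterior Dirichlet(8/5, 11/4, 7/5, 21/4)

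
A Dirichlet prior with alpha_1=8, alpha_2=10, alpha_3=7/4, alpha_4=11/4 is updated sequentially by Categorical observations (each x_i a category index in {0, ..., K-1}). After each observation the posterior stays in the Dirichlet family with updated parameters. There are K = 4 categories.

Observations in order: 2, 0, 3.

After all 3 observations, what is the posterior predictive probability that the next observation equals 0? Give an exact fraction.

6/17

obs 1: x=2 → posterior Dirichlet(8, 10, 11/4, 11/4)
obs 2: x=0 → posterior Dirichlet(9, 10, 11/4, 11/4)
obs 3: x=3 → posterior Dirichlet(9, 10, 11/4, 15/4)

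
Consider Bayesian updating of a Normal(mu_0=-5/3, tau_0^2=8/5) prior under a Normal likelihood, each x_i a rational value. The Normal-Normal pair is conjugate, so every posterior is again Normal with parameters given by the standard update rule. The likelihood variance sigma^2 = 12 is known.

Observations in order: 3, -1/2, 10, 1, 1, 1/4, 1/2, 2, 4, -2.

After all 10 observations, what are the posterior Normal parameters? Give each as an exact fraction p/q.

mu_0=27/70, tau_0^2=24/35

obs 1: x=3 → posterior Normal(-19/17, 24/17)
obs 2: x=-1/2 → posterior Normal(-20/19, 24/19)
obs 3: x=10 → posterior Normal(0, 8/7)
obs 4: x=1 → posterior Normal(2/23, 24/23)
obs 5: x=1 → posterior Normal(4/25, 24/25)
obs 6: x=1/4 → posterior Normal(1/6, 8/9)
obs 7: x=1/2 → posterior Normal(11/58, 24/29)
obs 8: x=2 → posterior Normal(19/62, 24/31)
obs 9: x=4 → posterior Normal(35/66, 8/11)
obs 10: x=-2 → posterior Normal(27/70, 24/35)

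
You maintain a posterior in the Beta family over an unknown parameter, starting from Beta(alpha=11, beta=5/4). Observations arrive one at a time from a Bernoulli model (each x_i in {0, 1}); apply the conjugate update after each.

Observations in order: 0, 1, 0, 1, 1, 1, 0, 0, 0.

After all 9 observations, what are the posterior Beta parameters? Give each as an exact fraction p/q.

obs 1: x=0 → posterior Beta(11, 9/4)
obs 2: x=1 → posterior Beta(12, 9/4)
obs 3: x=0 → posterior Beta(12, 13/4)
obs 4: x=1 → posterior Beta(13, 13/4)
obs 5: x=1 → posterior Beta(14, 13/4)
obs 6: x=1 → posterior Beta(15, 13/4)
obs 7: x=0 → posterior Beta(15, 17/4)
obs 8: x=0 → posterior Beta(15, 21/4)
obs 9: x=0 → posterior Beta(15, 25/4)

alpha=15, beta=25/4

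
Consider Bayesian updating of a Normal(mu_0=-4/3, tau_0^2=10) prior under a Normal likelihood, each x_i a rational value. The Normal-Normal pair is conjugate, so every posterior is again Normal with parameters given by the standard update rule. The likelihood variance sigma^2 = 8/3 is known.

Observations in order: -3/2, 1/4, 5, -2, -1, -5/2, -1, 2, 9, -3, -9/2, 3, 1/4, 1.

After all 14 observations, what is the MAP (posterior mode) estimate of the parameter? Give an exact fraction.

209/642

obs 1: x=-3/2 → posterior Normal(-167/114, 40/19)
obs 2: x=1/4 → posterior Normal(-17/24, 20/17)
obs 3: x=5 → posterior Normal(611/588, 40/49)
obs 4: x=-2 → posterior Normal(251/768, 5/8)
obs 5: x=-1 → posterior Normal(71/948, 40/79)
obs 6: x=-5/2 → posterior Normal(-379/1128, 20/47)
obs 7: x=-1 → posterior Normal(-559/1308, 40/109)
obs 8: x=2 → posterior Normal(-199/1488, 10/31)
obs 9: x=9 → posterior Normal(1421/1668, 40/139)
obs 10: x=-3 → posterior Normal(881/1848, 20/77)
obs 11: x=-9/2 → posterior Normal(71/2028, 40/169)
obs 12: x=3 → posterior Normal(611/2208, 5/23)
obs 13: x=1/4 → posterior Normal(164/597, 40/199)
obs 14: x=1 → posterior Normal(209/642, 20/107)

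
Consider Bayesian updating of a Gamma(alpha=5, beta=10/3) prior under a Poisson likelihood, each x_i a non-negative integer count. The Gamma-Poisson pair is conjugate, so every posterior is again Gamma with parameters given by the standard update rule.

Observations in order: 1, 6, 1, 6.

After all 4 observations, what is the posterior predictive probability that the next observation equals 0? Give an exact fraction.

obs 1: x=1 → posterior Gamma(6, 13/3)
obs 2: x=6 → posterior Gamma(12, 16/3)
obs 3: x=1 → posterior Gamma(13, 19/3)
obs 4: x=6 → posterior Gamma(19, 22/3)

32064977213018365645815808/363797880709171295166015625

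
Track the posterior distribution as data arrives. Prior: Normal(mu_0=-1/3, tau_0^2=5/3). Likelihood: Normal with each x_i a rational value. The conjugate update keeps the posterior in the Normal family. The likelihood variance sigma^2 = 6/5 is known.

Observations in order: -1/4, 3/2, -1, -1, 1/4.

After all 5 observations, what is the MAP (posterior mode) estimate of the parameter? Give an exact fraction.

obs 1: x=-1/4 → posterior Normal(-49/172, 30/43)
obs 2: x=3/2 → posterior Normal(101/272, 15/34)
obs 3: x=-1 → posterior Normal(1/372, 10/31)
obs 4: x=-1 → posterior Normal(-99/472, 15/59)
obs 5: x=1/4 → posterior Normal(-37/286, 30/143)

-37/286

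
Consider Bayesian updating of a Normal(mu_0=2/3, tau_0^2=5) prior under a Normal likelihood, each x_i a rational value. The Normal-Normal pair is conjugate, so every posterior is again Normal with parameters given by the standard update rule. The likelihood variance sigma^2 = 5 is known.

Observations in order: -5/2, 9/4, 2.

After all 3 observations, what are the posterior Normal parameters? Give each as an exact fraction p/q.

obs 1: x=-5/2 → posterior Normal(-11/12, 5/2)
obs 2: x=9/4 → posterior Normal(5/36, 5/3)
obs 3: x=2 → posterior Normal(29/48, 5/4)

mu_0=29/48, tau_0^2=5/4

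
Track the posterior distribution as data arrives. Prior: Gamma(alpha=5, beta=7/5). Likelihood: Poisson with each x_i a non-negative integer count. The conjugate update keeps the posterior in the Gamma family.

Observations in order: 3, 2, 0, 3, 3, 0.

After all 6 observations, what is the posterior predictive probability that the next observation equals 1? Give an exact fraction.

61687559571085831811371205/246103592919709220001718272

obs 1: x=3 → posterior Gamma(8, 12/5)
obs 2: x=2 → posterior Gamma(10, 17/5)
obs 3: x=0 → posterior Gamma(10, 22/5)
obs 4: x=3 → posterior Gamma(13, 27/5)
obs 5: x=3 → posterior Gamma(16, 32/5)
obs 6: x=0 → posterior Gamma(16, 37/5)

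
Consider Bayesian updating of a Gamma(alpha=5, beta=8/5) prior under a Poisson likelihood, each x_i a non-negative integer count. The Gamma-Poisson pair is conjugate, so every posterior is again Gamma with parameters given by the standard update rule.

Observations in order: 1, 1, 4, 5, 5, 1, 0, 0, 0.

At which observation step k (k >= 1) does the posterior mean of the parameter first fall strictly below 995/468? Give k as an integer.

obs 1: x=1 → posterior Gamma(6, 13/5)
obs 2: x=1 → posterior Gamma(7, 18/5)
obs 3: x=4 → posterior Gamma(11, 23/5)
obs 4: x=5 → posterior Gamma(16, 28/5)
obs 5: x=5 → posterior Gamma(21, 33/5)
obs 6: x=1 → posterior Gamma(22, 38/5)
obs 7: x=0 → posterior Gamma(22, 43/5)
obs 8: x=0 → posterior Gamma(22, 48/5)
obs 9: x=0 → posterior Gamma(22, 53/5)

k = 2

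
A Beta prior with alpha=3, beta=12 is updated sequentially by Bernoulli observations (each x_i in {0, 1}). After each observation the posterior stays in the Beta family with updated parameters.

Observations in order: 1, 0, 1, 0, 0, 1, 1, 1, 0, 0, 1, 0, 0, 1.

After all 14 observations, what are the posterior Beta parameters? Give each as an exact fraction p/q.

alpha=10, beta=19

obs 1: x=1 → posterior Beta(4, 12)
obs 2: x=0 → posterior Beta(4, 13)
obs 3: x=1 → posterior Beta(5, 13)
obs 4: x=0 → posterior Beta(5, 14)
obs 5: x=0 → posterior Beta(5, 15)
obs 6: x=1 → posterior Beta(6, 15)
obs 7: x=1 → posterior Beta(7, 15)
obs 8: x=1 → posterior Beta(8, 15)
obs 9: x=0 → posterior Beta(8, 16)
obs 10: x=0 → posterior Beta(8, 17)
obs 11: x=1 → posterior Beta(9, 17)
obs 12: x=0 → posterior Beta(9, 18)
obs 13: x=0 → posterior Beta(9, 19)
obs 14: x=1 → posterior Beta(10, 19)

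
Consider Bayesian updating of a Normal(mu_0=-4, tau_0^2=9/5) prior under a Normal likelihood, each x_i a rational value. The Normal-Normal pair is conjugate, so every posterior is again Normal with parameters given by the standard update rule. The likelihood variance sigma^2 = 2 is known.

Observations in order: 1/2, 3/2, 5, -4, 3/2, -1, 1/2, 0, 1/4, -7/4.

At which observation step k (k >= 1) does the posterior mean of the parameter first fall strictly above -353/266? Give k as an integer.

obs 1: x=1/2 → posterior Normal(-71/38, 18/19)
obs 2: x=3/2 → posterior Normal(-11/14, 9/14)
obs 3: x=5 → posterior Normal(23/37, 18/37)
obs 4: x=-4 → posterior Normal(-13/46, 9/23)
obs 5: x=3/2 → posterior Normal(1/110, 18/55)
obs 6: x=-1 → posterior Normal(-17/128, 9/32)
obs 7: x=1/2 → posterior Normal(-4/73, 18/73)
obs 8: x=0 → posterior Normal(-2/41, 9/41)
obs 9: x=1/4 → posterior Normal(-1/52, 18/91)
obs 10: x=-7/4 → posterior Normal(-7/40, 9/50)

k = 2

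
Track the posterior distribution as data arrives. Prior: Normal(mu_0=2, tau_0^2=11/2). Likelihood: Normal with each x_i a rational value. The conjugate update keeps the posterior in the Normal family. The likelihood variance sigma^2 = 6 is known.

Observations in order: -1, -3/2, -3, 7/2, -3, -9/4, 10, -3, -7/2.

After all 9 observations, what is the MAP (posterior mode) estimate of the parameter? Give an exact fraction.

-23/148

obs 1: x=-1 → posterior Normal(13/23, 66/23)
obs 2: x=-3/2 → posterior Normal(-7/68, 33/17)
obs 3: x=-3 → posterior Normal(-73/90, 22/15)
obs 4: x=7/2 → posterior Normal(1/28, 33/28)
obs 5: x=-3 → posterior Normal(-31/67, 66/67)
obs 6: x=-9/4 → posterior Normal(-223/312, 11/13)
obs 7: x=10 → posterior Normal(217/356, 66/89)
obs 8: x=-3 → posterior Normal(17/80, 33/50)
obs 9: x=-7/2 → posterior Normal(-23/148, 22/37)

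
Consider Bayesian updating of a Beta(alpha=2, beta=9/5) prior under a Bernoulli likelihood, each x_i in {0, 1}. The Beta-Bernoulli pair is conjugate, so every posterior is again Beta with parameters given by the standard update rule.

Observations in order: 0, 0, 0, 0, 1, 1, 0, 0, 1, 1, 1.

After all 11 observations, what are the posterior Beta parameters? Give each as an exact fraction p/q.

alpha=7, beta=39/5

obs 1: x=0 → posterior Beta(2, 14/5)
obs 2: x=0 → posterior Beta(2, 19/5)
obs 3: x=0 → posterior Beta(2, 24/5)
obs 4: x=0 → posterior Beta(2, 29/5)
obs 5: x=1 → posterior Beta(3, 29/5)
obs 6: x=1 → posterior Beta(4, 29/5)
obs 7: x=0 → posterior Beta(4, 34/5)
obs 8: x=0 → posterior Beta(4, 39/5)
obs 9: x=1 → posterior Beta(5, 39/5)
obs 10: x=1 → posterior Beta(6, 39/5)
obs 11: x=1 → posterior Beta(7, 39/5)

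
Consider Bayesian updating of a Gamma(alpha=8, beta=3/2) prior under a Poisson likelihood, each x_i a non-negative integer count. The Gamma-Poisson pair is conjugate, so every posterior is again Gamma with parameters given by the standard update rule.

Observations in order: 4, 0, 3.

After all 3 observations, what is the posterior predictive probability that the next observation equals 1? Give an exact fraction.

6176733962839470/45949729863572161

obs 1: x=4 → posterior Gamma(12, 5/2)
obs 2: x=0 → posterior Gamma(12, 7/2)
obs 3: x=3 → posterior Gamma(15, 9/2)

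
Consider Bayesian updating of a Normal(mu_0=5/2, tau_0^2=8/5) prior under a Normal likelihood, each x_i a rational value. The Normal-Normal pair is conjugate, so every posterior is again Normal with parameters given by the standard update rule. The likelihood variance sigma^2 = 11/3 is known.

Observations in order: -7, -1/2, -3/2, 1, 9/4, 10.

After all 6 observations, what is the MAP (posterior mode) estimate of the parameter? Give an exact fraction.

479/398

obs 1: x=-7 → posterior Normal(-61/158, 88/79)
obs 2: x=-1/2 → posterior Normal(-85/206, 88/103)
obs 3: x=-3/2 → posterior Normal(-157/254, 88/127)
obs 4: x=1 → posterior Normal(-109/302, 88/151)
obs 5: x=9/4 → posterior Normal(-1/350, 88/175)
obs 6: x=10 → posterior Normal(479/398, 88/199)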